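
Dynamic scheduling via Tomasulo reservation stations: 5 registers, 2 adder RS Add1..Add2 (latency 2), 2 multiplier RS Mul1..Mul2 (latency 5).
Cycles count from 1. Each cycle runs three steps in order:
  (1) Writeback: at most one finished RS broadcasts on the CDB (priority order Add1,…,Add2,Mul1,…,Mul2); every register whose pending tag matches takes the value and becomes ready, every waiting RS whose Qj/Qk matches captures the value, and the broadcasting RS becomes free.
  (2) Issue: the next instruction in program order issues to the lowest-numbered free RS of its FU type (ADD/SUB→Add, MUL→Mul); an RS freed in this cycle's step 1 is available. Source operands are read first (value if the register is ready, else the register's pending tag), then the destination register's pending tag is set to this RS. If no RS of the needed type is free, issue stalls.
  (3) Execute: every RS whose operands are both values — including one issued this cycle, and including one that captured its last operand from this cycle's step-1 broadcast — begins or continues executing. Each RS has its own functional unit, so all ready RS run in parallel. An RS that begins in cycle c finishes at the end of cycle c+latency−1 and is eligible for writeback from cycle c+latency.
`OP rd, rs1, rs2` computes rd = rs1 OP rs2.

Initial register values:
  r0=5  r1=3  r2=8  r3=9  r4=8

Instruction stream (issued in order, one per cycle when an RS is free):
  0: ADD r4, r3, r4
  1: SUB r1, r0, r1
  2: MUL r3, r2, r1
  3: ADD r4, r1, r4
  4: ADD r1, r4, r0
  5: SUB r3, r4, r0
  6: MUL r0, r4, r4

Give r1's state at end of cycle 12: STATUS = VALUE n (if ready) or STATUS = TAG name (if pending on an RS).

STATUS = VALUE 24

cycle 1: issue ADD r4<-Add1 // r0:5,r1:3,r2:8,r3:9,r4:Add1
cycle 2: issue SUB r1<-Add2 // r0:5,r1:Add2,r2:8,r3:9,r4:Add1
cycle 3: CDB Add1=17; issue MUL r3<-Mul1 // r0:5,r1:Add2,r2:8,r3:Mul1,r4:17
cycle 4: CDB Add2=2; issue ADD r4<-Add1 // r0:5,r1:2,r2:8,r3:Mul1,r4:Add1
cycle 5: issue ADD r1<-Add2 // r0:5,r1:Add2,r2:8,r3:Mul1,r4:Add1
cycle 6: CDB Add1=19; issue SUB r3<-Add1 // r0:5,r1:Add2,r2:8,r3:Add1,r4:19
cycle 7: issue MUL r0<-Mul2 // r0:Mul2,r1:Add2,r2:8,r3:Add1,r4:19
cycle 8: CDB Add1=14 // r0:Mul2,r1:Add2,r2:8,r3:14,r4:19
cycle 9: CDB Add2=24 // r0:Mul2,r1:24,r2:8,r3:14,r4:19
cycle 10: CDB Mul1=16 // r0:Mul2,r1:24,r2:8,r3:14,r4:19
cycle 11: - // r0:Mul2,r1:24,r2:8,r3:14,r4:19
cycle 12: CDB Mul2=361 // r0:361,r1:24,r2:8,r3:14,r4:19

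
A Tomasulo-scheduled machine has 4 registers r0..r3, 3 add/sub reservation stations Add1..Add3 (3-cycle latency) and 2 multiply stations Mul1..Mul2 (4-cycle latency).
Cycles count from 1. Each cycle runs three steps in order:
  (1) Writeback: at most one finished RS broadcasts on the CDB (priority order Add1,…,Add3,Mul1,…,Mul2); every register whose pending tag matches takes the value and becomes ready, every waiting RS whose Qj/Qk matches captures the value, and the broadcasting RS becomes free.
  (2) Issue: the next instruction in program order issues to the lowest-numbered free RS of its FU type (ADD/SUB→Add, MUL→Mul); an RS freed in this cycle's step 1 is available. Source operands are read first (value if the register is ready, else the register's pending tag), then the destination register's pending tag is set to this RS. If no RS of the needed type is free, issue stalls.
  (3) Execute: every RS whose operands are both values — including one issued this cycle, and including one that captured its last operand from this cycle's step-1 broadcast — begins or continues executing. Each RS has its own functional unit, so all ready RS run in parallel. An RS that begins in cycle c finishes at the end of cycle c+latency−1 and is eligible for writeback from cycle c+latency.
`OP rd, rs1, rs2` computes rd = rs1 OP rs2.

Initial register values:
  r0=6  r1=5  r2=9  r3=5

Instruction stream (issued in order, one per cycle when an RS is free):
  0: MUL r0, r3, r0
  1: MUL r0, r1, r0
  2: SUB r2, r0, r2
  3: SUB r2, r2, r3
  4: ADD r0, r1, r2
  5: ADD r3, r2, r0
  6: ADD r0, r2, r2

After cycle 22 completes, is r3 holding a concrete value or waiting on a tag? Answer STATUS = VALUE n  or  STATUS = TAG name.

  c1: issue MUL r0<-Mul1  regs: r0:Mul1,r1:5,r2:9,r3:5
  c2: issue MUL r0<-Mul2  regs: r0:Mul2,r1:5,r2:9,r3:5
  c3: issue SUB r2<-Add1  regs: r0:Mul2,r1:5,r2:Add1,r3:5
  c4: issue SUB r2<-Add2  regs: r0:Mul2,r1:5,r2:Add2,r3:5
  c5: CDB Mul1=30; issue ADD r0<-Add3  regs: r0:Add3,r1:5,r2:Add2,r3:5
  c6: stall  regs: r0:Add3,r1:5,r2:Add2,r3:5
  c7: stall  regs: r0:Add3,r1:5,r2:Add2,r3:5
  c8: stall  regs: r0:Add3,r1:5,r2:Add2,r3:5
  c9: CDB Mul2=150; stall  regs: r0:Add3,r1:5,r2:Add2,r3:5
  c10: stall  regs: r0:Add3,r1:5,r2:Add2,r3:5
  c11: stall  regs: r0:Add3,r1:5,r2:Add2,r3:5
  c12: CDB Add1=141; issue ADD r3<-Add1  regs: r0:Add3,r1:5,r2:Add2,r3:Add1
  c13: stall  regs: r0:Add3,r1:5,r2:Add2,r3:Add1
  c14: stall  regs: r0:Add3,r1:5,r2:Add2,r3:Add1
  c15: CDB Add2=136; issue ADD r0<-Add2  regs: r0:Add2,r1:5,r2:136,r3:Add1
  c16: -  regs: r0:Add2,r1:5,r2:136,r3:Add1
  c17: -  regs: r0:Add2,r1:5,r2:136,r3:Add1
  c18: CDB Add2=272  regs: r0:272,r1:5,r2:136,r3:Add1
  c19: CDB Add3=141  regs: r0:272,r1:5,r2:136,r3:Add1
  c20: -  regs: r0:272,r1:5,r2:136,r3:Add1
  c21: -  regs: r0:272,r1:5,r2:136,r3:Add1
  c22: CDB Add1=277  regs: r0:272,r1:5,r2:136,r3:277

STATUS = VALUE 277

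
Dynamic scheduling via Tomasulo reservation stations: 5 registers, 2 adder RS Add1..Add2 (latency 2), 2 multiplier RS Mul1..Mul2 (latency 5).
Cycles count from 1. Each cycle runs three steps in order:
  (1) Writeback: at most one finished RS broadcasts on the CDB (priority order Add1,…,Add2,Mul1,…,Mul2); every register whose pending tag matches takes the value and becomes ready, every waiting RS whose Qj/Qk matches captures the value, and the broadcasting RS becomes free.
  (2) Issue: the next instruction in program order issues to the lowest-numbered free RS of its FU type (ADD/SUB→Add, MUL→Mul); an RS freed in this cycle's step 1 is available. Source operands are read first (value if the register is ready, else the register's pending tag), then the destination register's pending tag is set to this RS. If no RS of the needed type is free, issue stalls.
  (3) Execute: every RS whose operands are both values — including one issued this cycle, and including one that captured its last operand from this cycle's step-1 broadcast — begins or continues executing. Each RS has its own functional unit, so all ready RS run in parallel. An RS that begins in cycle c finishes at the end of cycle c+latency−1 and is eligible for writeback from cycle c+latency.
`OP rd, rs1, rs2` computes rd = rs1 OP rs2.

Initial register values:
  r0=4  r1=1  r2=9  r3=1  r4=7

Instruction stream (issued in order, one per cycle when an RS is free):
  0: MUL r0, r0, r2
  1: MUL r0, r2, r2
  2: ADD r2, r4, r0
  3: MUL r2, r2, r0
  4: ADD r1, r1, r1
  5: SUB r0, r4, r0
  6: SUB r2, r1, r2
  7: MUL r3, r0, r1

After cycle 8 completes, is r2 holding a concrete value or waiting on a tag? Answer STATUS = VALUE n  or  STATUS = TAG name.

c1: issue MUL r0<-Mul1 | r0:Mul1,r1:1,r2:9,r3:1,r4:7
c2: issue MUL r0<-Mul2 | r0:Mul2,r1:1,r2:9,r3:1,r4:7
c3: issue ADD r2<-Add1 | r0:Mul2,r1:1,r2:Add1,r3:1,r4:7
c4: stall | r0:Mul2,r1:1,r2:Add1,r3:1,r4:7
c5: stall | r0:Mul2,r1:1,r2:Add1,r3:1,r4:7
c6: CDB Mul1=36; issue MUL r2<-Mul1 | r0:Mul2,r1:1,r2:Mul1,r3:1,r4:7
c7: CDB Mul2=81; issue ADD r1<-Add2 | r0:81,r1:Add2,r2:Mul1,r3:1,r4:7
c8: stall | r0:81,r1:Add2,r2:Mul1,r3:1,r4:7

STATUS = TAG Mul1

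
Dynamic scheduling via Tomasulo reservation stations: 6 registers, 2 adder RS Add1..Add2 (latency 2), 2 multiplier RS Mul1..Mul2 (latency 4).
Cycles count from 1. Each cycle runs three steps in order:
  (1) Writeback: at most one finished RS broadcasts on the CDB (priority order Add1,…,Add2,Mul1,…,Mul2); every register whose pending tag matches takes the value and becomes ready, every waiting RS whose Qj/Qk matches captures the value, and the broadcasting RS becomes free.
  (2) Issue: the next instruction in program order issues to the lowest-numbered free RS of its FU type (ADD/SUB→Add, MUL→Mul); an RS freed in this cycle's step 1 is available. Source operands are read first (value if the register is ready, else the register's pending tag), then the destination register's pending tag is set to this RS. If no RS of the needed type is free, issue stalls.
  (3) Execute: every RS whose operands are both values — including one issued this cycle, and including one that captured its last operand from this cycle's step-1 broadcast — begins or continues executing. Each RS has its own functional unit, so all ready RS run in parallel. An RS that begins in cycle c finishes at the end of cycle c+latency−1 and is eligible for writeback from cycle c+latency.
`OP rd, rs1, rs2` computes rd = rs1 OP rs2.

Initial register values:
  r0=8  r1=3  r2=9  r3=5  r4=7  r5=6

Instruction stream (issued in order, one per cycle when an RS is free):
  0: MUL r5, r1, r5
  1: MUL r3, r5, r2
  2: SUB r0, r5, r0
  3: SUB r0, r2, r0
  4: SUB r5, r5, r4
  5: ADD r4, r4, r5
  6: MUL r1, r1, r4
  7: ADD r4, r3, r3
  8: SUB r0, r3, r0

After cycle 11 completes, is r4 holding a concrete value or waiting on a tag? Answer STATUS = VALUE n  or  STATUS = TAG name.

STATUS = TAG Add1

c1: issue MUL r5<-Mul1 | r0:8,r1:3,r2:9,r3:5,r4:7,r5:Mul1
c2: issue MUL r3<-Mul2 | r0:8,r1:3,r2:9,r3:Mul2,r4:7,r5:Mul1
c3: issue SUB r0<-Add1 | r0:Add1,r1:3,r2:9,r3:Mul2,r4:7,r5:Mul1
c4: issue SUB r0<-Add2 | r0:Add2,r1:3,r2:9,r3:Mul2,r4:7,r5:Mul1
c5: CDB Mul1=18; stall | r0:Add2,r1:3,r2:9,r3:Mul2,r4:7,r5:18
c6: stall | r0:Add2,r1:3,r2:9,r3:Mul2,r4:7,r5:18
c7: CDB Add1=10; issue SUB r5<-Add1 | r0:Add2,r1:3,r2:9,r3:Mul2,r4:7,r5:Add1
c8: stall | r0:Add2,r1:3,r2:9,r3:Mul2,r4:7,r5:Add1
c9: CDB Add1=11; issue ADD r4<-Add1 | r0:Add2,r1:3,r2:9,r3:Mul2,r4:Add1,r5:11
c10: CDB Add2=-1; issue MUL r1<-Mul1 | r0:-1,r1:Mul1,r2:9,r3:Mul2,r4:Add1,r5:11
c11: CDB Add1=18; issue ADD r4<-Add1 | r0:-1,r1:Mul1,r2:9,r3:Mul2,r4:Add1,r5:11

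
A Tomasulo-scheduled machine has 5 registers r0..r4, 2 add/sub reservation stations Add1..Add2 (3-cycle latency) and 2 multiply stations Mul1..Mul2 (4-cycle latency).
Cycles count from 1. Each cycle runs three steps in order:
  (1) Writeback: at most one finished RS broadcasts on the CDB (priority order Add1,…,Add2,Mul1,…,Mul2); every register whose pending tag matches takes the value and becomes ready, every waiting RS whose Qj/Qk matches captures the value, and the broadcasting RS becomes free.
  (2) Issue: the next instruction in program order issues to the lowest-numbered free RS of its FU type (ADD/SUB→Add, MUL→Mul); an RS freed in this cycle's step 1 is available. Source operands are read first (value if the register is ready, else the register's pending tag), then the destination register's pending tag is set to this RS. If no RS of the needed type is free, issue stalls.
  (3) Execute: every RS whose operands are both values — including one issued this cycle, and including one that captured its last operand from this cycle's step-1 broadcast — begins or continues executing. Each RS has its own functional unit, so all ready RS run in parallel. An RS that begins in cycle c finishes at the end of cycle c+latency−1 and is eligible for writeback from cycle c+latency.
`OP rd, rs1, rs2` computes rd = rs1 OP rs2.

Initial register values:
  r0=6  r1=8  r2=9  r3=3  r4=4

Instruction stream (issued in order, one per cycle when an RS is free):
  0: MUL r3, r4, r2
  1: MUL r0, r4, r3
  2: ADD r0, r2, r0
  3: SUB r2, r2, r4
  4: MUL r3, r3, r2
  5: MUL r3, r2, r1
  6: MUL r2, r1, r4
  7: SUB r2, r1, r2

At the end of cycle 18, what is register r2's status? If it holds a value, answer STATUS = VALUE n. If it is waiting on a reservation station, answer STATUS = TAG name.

cycle 1: issue MUL r3<-Mul1 // r0:6,r1:8,r2:9,r3:Mul1,r4:4
cycle 2: issue MUL r0<-Mul2 // r0:Mul2,r1:8,r2:9,r3:Mul1,r4:4
cycle 3: issue ADD r0<-Add1 // r0:Add1,r1:8,r2:9,r3:Mul1,r4:4
cycle 4: issue SUB r2<-Add2 // r0:Add1,r1:8,r2:Add2,r3:Mul1,r4:4
cycle 5: CDB Mul1=36; issue MUL r3<-Mul1 // r0:Add1,r1:8,r2:Add2,r3:Mul1,r4:4
cycle 6: stall // r0:Add1,r1:8,r2:Add2,r3:Mul1,r4:4
cycle 7: CDB Add2=5; stall // r0:Add1,r1:8,r2:5,r3:Mul1,r4:4
cycle 8: stall // r0:Add1,r1:8,r2:5,r3:Mul1,r4:4
cycle 9: CDB Mul2=144; issue MUL r3<-Mul2 // r0:Add1,r1:8,r2:5,r3:Mul2,r4:4
cycle 10: stall // r0:Add1,r1:8,r2:5,r3:Mul2,r4:4
cycle 11: CDB Mul1=180; issue MUL r2<-Mul1 // r0:Add1,r1:8,r2:Mul1,r3:Mul2,r4:4
cycle 12: CDB Add1=153; issue SUB r2<-Add1 // r0:153,r1:8,r2:Add1,r3:Mul2,r4:4
cycle 13: CDB Mul2=40 // r0:153,r1:8,r2:Add1,r3:40,r4:4
cycle 14: - // r0:153,r1:8,r2:Add1,r3:40,r4:4
cycle 15: CDB Mul1=32 // r0:153,r1:8,r2:Add1,r3:40,r4:4
cycle 16: - // r0:153,r1:8,r2:Add1,r3:40,r4:4
cycle 17: - // r0:153,r1:8,r2:Add1,r3:40,r4:4
cycle 18: CDB Add1=-24 // r0:153,r1:8,r2:-24,r3:40,r4:4

STATUS = VALUE -24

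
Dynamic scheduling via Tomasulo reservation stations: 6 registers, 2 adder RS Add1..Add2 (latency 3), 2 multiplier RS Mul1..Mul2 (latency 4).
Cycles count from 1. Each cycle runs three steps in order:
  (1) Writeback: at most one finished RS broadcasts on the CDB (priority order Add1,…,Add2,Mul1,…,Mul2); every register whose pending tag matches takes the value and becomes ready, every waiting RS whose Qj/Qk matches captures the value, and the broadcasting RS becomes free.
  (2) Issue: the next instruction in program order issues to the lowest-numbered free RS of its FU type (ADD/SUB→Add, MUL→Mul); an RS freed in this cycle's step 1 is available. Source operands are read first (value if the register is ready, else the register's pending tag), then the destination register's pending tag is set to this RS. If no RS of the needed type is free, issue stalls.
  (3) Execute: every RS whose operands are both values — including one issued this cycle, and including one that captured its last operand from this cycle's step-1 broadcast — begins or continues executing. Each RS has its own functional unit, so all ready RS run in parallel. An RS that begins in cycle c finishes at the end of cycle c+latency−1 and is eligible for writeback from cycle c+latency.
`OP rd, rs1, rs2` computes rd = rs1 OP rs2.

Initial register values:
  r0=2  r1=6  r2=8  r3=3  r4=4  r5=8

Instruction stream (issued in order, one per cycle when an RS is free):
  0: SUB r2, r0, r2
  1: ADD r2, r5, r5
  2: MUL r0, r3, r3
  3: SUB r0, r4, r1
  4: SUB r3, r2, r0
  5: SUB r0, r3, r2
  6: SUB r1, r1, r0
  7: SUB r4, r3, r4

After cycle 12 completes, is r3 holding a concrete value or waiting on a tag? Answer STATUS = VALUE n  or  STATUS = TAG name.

STATUS = VALUE 18

cycle 1: issue SUB r2<-Add1 // r0:2,r1:6,r2:Add1,r3:3,r4:4,r5:8
cycle 2: issue ADD r2<-Add2 // r0:2,r1:6,r2:Add2,r3:3,r4:4,r5:8
cycle 3: issue MUL r0<-Mul1 // r0:Mul1,r1:6,r2:Add2,r3:3,r4:4,r5:8
cycle 4: CDB Add1=-6; issue SUB r0<-Add1 // r0:Add1,r1:6,r2:Add2,r3:3,r4:4,r5:8
cycle 5: CDB Add2=16; issue SUB r3<-Add2 // r0:Add1,r1:6,r2:16,r3:Add2,r4:4,r5:8
cycle 6: stall // r0:Add1,r1:6,r2:16,r3:Add2,r4:4,r5:8
cycle 7: CDB Add1=-2; issue SUB r0<-Add1 // r0:Add1,r1:6,r2:16,r3:Add2,r4:4,r5:8
cycle 8: CDB Mul1=9; stall // r0:Add1,r1:6,r2:16,r3:Add2,r4:4,r5:8
cycle 9: stall // r0:Add1,r1:6,r2:16,r3:Add2,r4:4,r5:8
cycle 10: CDB Add2=18; issue SUB r1<-Add2 // r0:Add1,r1:Add2,r2:16,r3:18,r4:4,r5:8
cycle 11: stall // r0:Add1,r1:Add2,r2:16,r3:18,r4:4,r5:8
cycle 12: stall // r0:Add1,r1:Add2,r2:16,r3:18,r4:4,r5:8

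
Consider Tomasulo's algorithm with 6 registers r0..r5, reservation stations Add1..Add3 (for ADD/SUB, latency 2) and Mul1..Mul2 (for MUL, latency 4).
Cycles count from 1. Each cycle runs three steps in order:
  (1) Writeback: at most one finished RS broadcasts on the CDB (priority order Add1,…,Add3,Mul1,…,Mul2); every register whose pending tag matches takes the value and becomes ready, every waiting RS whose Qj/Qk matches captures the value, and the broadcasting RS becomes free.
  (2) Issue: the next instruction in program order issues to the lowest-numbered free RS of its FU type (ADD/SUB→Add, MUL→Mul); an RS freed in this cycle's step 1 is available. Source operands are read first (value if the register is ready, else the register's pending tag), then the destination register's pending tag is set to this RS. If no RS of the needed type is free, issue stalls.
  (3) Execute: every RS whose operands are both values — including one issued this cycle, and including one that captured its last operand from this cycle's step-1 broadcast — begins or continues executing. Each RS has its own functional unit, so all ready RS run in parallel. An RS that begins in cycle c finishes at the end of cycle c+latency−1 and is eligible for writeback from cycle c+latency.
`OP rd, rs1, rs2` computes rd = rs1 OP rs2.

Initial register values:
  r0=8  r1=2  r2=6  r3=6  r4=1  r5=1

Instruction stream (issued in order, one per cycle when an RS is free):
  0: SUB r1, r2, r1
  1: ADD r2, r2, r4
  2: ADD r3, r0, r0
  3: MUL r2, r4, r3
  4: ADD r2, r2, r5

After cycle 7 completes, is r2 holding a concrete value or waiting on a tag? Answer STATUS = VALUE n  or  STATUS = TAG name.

STATUS = TAG Add1

  c1: issue SUB r1<-Add1  regs: r0:8,r1:Add1,r2:6,r3:6,r4:1,r5:1
  c2: issue ADD r2<-Add2  regs: r0:8,r1:Add1,r2:Add2,r3:6,r4:1,r5:1
  c3: CDB Add1=4; issue ADD r3<-Add1  regs: r0:8,r1:4,r2:Add2,r3:Add1,r4:1,r5:1
  c4: CDB Add2=7; issue MUL r2<-Mul1  regs: r0:8,r1:4,r2:Mul1,r3:Add1,r4:1,r5:1
  c5: CDB Add1=16; issue ADD r2<-Add1  regs: r0:8,r1:4,r2:Add1,r3:16,r4:1,r5:1
  c6: -  regs: r0:8,r1:4,r2:Add1,r3:16,r4:1,r5:1
  c7: -  regs: r0:8,r1:4,r2:Add1,r3:16,r4:1,r5:1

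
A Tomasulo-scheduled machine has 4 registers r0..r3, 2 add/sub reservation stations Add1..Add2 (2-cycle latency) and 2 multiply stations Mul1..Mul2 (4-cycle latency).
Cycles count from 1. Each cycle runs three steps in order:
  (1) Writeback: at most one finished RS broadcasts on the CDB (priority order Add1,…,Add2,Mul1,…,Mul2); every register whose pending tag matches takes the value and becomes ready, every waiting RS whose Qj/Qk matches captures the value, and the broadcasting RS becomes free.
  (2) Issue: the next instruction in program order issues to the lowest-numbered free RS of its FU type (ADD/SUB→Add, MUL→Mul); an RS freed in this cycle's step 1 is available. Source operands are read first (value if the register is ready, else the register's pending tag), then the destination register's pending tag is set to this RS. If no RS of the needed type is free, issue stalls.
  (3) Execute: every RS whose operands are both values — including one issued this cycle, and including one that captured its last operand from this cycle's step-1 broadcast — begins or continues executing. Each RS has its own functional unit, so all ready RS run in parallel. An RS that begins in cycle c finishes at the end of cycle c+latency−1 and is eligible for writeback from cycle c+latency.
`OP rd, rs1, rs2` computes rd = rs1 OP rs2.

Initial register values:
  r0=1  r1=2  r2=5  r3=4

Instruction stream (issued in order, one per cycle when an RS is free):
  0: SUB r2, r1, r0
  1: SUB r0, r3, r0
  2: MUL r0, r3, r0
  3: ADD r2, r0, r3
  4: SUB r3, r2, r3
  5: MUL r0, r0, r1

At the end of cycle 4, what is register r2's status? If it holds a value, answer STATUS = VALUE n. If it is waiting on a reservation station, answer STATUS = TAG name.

STATUS = TAG Add1

cycle 1: issue SUB r2<-Add1 // r0:1,r1:2,r2:Add1,r3:4
cycle 2: issue SUB r0<-Add2 // r0:Add2,r1:2,r2:Add1,r3:4
cycle 3: CDB Add1=1; issue MUL r0<-Mul1 // r0:Mul1,r1:2,r2:1,r3:4
cycle 4: CDB Add2=3; issue ADD r2<-Add1 // r0:Mul1,r1:2,r2:Add1,r3:4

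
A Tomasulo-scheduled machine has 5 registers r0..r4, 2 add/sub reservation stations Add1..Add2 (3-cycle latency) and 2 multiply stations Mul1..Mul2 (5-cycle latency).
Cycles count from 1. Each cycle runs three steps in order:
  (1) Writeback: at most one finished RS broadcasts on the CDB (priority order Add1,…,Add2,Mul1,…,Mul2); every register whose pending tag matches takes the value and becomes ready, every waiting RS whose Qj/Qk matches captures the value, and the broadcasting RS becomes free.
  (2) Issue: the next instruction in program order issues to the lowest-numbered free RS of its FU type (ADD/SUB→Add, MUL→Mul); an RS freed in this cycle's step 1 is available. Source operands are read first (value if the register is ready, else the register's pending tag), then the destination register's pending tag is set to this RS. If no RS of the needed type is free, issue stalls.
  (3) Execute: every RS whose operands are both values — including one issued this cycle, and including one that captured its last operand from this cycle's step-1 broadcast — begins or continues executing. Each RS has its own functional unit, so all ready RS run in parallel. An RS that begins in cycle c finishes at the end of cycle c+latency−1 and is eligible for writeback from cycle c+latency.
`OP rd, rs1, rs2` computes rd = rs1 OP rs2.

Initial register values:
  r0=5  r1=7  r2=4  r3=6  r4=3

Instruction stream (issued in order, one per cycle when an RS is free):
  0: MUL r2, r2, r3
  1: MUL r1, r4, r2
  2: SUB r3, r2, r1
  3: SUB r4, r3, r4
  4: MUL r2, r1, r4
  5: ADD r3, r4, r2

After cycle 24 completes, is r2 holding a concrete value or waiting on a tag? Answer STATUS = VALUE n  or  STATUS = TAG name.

c1: issue MUL r2<-Mul1 | r0:5,r1:7,r2:Mul1,r3:6,r4:3
c2: issue MUL r1<-Mul2 | r0:5,r1:Mul2,r2:Mul1,r3:6,r4:3
c3: issue SUB r3<-Add1 | r0:5,r1:Mul2,r2:Mul1,r3:Add1,r4:3
c4: issue SUB r4<-Add2 | r0:5,r1:Mul2,r2:Mul1,r3:Add1,r4:Add2
c5: stall | r0:5,r1:Mul2,r2:Mul1,r3:Add1,r4:Add2
c6: CDB Mul1=24; issue MUL r2<-Mul1 | r0:5,r1:Mul2,r2:Mul1,r3:Add1,r4:Add2
c7: stall | r0:5,r1:Mul2,r2:Mul1,r3:Add1,r4:Add2
c8: stall | r0:5,r1:Mul2,r2:Mul1,r3:Add1,r4:Add2
c9: stall | r0:5,r1:Mul2,r2:Mul1,r3:Add1,r4:Add2
c10: stall | r0:5,r1:Mul2,r2:Mul1,r3:Add1,r4:Add2
c11: CDB Mul2=72; stall | r0:5,r1:72,r2:Mul1,r3:Add1,r4:Add2
c12: stall | r0:5,r1:72,r2:Mul1,r3:Add1,r4:Add2
c13: stall | r0:5,r1:72,r2:Mul1,r3:Add1,r4:Add2
c14: CDB Add1=-48; issue ADD r3<-Add1 | r0:5,r1:72,r2:Mul1,r3:Add1,r4:Add2
c15: - | r0:5,r1:72,r2:Mul1,r3:Add1,r4:Add2
c16: - | r0:5,r1:72,r2:Mul1,r3:Add1,r4:Add2
c17: CDB Add2=-51 | r0:5,r1:72,r2:Mul1,r3:Add1,r4:-51
c18: - | r0:5,r1:72,r2:Mul1,r3:Add1,r4:-51
c19: - | r0:5,r1:72,r2:Mul1,r3:Add1,r4:-51
c20: - | r0:5,r1:72,r2:Mul1,r3:Add1,r4:-51
c21: - | r0:5,r1:72,r2:Mul1,r3:Add1,r4:-51
c22: CDB Mul1=-3672 | r0:5,r1:72,r2:-3672,r3:Add1,r4:-51
c23: - | r0:5,r1:72,r2:-3672,r3:Add1,r4:-51
c24: - | r0:5,r1:72,r2:-3672,r3:Add1,r4:-51

STATUS = VALUE -3672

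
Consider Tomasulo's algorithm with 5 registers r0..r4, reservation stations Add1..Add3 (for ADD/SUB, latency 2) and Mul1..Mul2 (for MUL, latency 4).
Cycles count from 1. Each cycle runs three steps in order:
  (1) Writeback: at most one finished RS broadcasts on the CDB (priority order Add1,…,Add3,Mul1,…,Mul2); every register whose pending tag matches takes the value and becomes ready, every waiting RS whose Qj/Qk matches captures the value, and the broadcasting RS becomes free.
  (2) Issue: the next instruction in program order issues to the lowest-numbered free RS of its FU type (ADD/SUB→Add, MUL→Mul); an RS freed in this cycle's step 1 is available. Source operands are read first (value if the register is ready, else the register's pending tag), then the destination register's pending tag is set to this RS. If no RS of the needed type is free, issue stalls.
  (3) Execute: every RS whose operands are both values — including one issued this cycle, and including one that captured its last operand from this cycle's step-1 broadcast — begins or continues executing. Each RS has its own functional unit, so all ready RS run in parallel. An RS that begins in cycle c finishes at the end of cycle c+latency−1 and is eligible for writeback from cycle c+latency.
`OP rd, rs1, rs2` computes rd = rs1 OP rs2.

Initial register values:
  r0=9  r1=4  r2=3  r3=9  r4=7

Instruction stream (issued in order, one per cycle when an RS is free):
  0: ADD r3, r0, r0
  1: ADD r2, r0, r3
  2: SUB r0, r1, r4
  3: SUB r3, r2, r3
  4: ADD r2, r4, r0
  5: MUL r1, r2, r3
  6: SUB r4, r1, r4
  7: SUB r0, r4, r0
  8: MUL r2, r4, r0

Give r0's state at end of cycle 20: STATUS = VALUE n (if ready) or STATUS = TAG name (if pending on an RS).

  c1: issue ADD r3<-Add1  regs: r0:9,r1:4,r2:3,r3:Add1,r4:7
  c2: issue ADD r2<-Add2  regs: r0:9,r1:4,r2:Add2,r3:Add1,r4:7
  c3: CDB Add1=18; issue SUB r0<-Add1  regs: r0:Add1,r1:4,r2:Add2,r3:18,r4:7
  c4: issue SUB r3<-Add3  regs: r0:Add1,r1:4,r2:Add2,r3:Add3,r4:7
  c5: CDB Add1=-3; issue ADD r2<-Add1  regs: r0:-3,r1:4,r2:Add1,r3:Add3,r4:7
  c6: CDB Add2=27; issue MUL r1<-Mul1  regs: r0:-3,r1:Mul1,r2:Add1,r3:Add3,r4:7
  c7: CDB Add1=4; issue SUB r4<-Add1  regs: r0:-3,r1:Mul1,r2:4,r3:Add3,r4:Add1
  c8: CDB Add3=9; issue SUB r0<-Add2  regs: r0:Add2,r1:Mul1,r2:4,r3:9,r4:Add1
  c9: issue MUL r2<-Mul2  regs: r0:Add2,r1:Mul1,r2:Mul2,r3:9,r4:Add1
  c10: -  regs: r0:Add2,r1:Mul1,r2:Mul2,r3:9,r4:Add1
  c11: -  regs: r0:Add2,r1:Mul1,r2:Mul2,r3:9,r4:Add1
  c12: CDB Mul1=36  regs: r0:Add2,r1:36,r2:Mul2,r3:9,r4:Add1
  c13: -  regs: r0:Add2,r1:36,r2:Mul2,r3:9,r4:Add1
  c14: CDB Add1=29  regs: r0:Add2,r1:36,r2:Mul2,r3:9,r4:29
  c15: -  regs: r0:Add2,r1:36,r2:Mul2,r3:9,r4:29
  c16: CDB Add2=32  regs: r0:32,r1:36,r2:Mul2,r3:9,r4:29
  c17: -  regs: r0:32,r1:36,r2:Mul2,r3:9,r4:29
  c18: -  regs: r0:32,r1:36,r2:Mul2,r3:9,r4:29
  c19: -  regs: r0:32,r1:36,r2:Mul2,r3:9,r4:29
  c20: CDB Mul2=928  regs: r0:32,r1:36,r2:928,r3:9,r4:29

STATUS = VALUE 32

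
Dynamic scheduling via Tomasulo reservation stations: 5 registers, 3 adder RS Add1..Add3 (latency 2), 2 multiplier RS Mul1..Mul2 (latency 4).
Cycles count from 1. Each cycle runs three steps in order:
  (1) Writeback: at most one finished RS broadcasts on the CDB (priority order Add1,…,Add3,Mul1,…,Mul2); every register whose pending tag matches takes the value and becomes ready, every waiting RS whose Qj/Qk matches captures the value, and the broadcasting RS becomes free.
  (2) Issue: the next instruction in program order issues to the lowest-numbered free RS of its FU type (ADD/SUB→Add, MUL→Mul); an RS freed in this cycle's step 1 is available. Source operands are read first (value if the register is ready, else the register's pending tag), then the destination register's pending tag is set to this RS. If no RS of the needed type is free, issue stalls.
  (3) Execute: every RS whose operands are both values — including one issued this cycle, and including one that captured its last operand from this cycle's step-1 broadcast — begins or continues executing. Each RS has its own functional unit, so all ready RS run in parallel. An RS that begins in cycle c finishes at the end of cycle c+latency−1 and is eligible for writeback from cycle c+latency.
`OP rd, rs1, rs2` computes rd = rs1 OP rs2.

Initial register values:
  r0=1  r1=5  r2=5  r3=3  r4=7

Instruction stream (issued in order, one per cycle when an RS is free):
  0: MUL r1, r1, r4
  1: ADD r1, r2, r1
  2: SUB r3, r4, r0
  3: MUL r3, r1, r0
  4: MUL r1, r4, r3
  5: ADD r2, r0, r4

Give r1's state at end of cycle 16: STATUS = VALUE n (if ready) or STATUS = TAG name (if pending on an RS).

STATUS = VALUE 280

c1: issue MUL r1<-Mul1 | r0:1,r1:Mul1,r2:5,r3:3,r4:7
c2: issue ADD r1<-Add1 | r0:1,r1:Add1,r2:5,r3:3,r4:7
c3: issue SUB r3<-Add2 | r0:1,r1:Add1,r2:5,r3:Add2,r4:7
c4: issue MUL r3<-Mul2 | r0:1,r1:Add1,r2:5,r3:Mul2,r4:7
c5: CDB Add2=6; stall | r0:1,r1:Add1,r2:5,r3:Mul2,r4:7
c6: CDB Mul1=35; issue MUL r1<-Mul1 | r0:1,r1:Mul1,r2:5,r3:Mul2,r4:7
c7: issue ADD r2<-Add2 | r0:1,r1:Mul1,r2:Add2,r3:Mul2,r4:7
c8: CDB Add1=40 | r0:1,r1:Mul1,r2:Add2,r3:Mul2,r4:7
c9: CDB Add2=8 | r0:1,r1:Mul1,r2:8,r3:Mul2,r4:7
c10: - | r0:1,r1:Mul1,r2:8,r3:Mul2,r4:7
c11: - | r0:1,r1:Mul1,r2:8,r3:Mul2,r4:7
c12: CDB Mul2=40 | r0:1,r1:Mul1,r2:8,r3:40,r4:7
c13: - | r0:1,r1:Mul1,r2:8,r3:40,r4:7
c14: - | r0:1,r1:Mul1,r2:8,r3:40,r4:7
c15: - | r0:1,r1:Mul1,r2:8,r3:40,r4:7
c16: CDB Mul1=280 | r0:1,r1:280,r2:8,r3:40,r4:7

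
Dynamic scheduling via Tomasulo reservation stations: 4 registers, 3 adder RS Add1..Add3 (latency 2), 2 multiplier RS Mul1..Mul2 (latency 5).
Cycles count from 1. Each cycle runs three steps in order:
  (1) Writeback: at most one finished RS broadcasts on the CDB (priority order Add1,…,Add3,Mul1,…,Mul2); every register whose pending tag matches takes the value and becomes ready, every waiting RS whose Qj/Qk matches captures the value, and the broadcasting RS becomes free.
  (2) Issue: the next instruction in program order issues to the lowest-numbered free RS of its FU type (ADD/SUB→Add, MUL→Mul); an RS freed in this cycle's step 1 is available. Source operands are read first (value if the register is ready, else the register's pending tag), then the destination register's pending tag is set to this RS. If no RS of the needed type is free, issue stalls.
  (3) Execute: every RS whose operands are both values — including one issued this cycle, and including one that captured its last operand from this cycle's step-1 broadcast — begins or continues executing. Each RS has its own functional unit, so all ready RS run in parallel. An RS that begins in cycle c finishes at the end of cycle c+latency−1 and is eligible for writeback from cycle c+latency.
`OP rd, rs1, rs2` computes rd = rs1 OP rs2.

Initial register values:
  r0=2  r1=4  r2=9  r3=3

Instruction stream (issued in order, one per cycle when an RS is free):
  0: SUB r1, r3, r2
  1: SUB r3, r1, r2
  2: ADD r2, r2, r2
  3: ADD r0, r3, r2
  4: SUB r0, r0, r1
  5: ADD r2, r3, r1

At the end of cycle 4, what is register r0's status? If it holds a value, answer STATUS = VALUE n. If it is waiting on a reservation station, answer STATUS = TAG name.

c1: issue SUB r1<-Add1 | r0:2,r1:Add1,r2:9,r3:3
c2: issue SUB r3<-Add2 | r0:2,r1:Add1,r2:9,r3:Add2
c3: CDB Add1=-6; issue ADD r2<-Add1 | r0:2,r1:-6,r2:Add1,r3:Add2
c4: issue ADD r0<-Add3 | r0:Add3,r1:-6,r2:Add1,r3:Add2

STATUS = TAG Add3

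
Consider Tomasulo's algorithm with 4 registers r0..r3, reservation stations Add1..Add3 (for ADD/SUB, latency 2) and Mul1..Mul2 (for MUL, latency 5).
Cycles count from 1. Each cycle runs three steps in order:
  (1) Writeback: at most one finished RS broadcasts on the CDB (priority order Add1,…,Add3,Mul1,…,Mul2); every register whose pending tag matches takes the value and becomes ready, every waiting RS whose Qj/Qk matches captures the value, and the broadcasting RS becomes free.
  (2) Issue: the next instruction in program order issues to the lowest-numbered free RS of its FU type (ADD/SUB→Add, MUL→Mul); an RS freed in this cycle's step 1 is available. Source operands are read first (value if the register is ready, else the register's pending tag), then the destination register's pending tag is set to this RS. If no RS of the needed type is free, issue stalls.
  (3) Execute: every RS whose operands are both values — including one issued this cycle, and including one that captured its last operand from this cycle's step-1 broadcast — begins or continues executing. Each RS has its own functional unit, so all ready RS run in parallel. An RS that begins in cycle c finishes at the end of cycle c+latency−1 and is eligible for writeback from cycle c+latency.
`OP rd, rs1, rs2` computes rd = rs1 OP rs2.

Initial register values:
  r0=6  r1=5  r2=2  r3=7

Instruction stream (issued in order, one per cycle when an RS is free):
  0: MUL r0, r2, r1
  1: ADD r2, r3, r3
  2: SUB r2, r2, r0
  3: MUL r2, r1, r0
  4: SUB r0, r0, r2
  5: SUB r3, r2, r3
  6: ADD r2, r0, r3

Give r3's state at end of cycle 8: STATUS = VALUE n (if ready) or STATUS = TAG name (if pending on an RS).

  c1: issue MUL r0<-Mul1  regs: r0:Mul1,r1:5,r2:2,r3:7
  c2: issue ADD r2<-Add1  regs: r0:Mul1,r1:5,r2:Add1,r3:7
  c3: issue SUB r2<-Add2  regs: r0:Mul1,r1:5,r2:Add2,r3:7
  c4: CDB Add1=14; issue MUL r2<-Mul2  regs: r0:Mul1,r1:5,r2:Mul2,r3:7
  c5: issue SUB r0<-Add1  regs: r0:Add1,r1:5,r2:Mul2,r3:7
  c6: CDB Mul1=10; issue SUB r3<-Add3  regs: r0:Add1,r1:5,r2:Mul2,r3:Add3
  c7: stall  regs: r0:Add1,r1:5,r2:Mul2,r3:Add3
  c8: CDB Add2=4; issue ADD r2<-Add2  regs: r0:Add1,r1:5,r2:Add2,r3:Add3

STATUS = TAG Add3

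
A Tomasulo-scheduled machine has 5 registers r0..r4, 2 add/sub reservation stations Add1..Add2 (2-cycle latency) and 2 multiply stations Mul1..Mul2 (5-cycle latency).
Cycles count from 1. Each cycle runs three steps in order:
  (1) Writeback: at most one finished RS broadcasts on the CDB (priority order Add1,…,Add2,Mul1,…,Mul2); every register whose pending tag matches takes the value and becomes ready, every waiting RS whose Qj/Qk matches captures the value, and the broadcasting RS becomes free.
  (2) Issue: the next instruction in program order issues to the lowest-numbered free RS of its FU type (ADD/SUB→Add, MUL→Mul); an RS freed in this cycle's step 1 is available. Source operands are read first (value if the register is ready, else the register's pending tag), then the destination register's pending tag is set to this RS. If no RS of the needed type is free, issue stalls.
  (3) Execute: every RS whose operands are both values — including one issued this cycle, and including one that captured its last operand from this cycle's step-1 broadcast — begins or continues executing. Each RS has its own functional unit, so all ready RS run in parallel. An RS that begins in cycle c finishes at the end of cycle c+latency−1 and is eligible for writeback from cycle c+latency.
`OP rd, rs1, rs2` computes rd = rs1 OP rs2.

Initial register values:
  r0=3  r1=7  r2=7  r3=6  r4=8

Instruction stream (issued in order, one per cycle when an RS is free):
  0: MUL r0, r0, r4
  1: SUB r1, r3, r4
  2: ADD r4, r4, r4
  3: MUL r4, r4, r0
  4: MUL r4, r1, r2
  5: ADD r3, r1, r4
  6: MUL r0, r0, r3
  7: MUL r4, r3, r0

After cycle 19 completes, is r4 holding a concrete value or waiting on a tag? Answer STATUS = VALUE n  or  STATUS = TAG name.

c1: issue MUL r0<-Mul1 | r0:Mul1,r1:7,r2:7,r3:6,r4:8
c2: issue SUB r1<-Add1 | r0:Mul1,r1:Add1,r2:7,r3:6,r4:8
c3: issue ADD r4<-Add2 | r0:Mul1,r1:Add1,r2:7,r3:6,r4:Add2
c4: CDB Add1=-2; issue MUL r4<-Mul2 | r0:Mul1,r1:-2,r2:7,r3:6,r4:Mul2
c5: CDB Add2=16; stall | r0:Mul1,r1:-2,r2:7,r3:6,r4:Mul2
c6: CDB Mul1=24; issue MUL r4<-Mul1 | r0:24,r1:-2,r2:7,r3:6,r4:Mul1
c7: issue ADD r3<-Add1 | r0:24,r1:-2,r2:7,r3:Add1,r4:Mul1
c8: stall | r0:24,r1:-2,r2:7,r3:Add1,r4:Mul1
c9: stall | r0:24,r1:-2,r2:7,r3:Add1,r4:Mul1
c10: stall | r0:24,r1:-2,r2:7,r3:Add1,r4:Mul1
c11: CDB Mul1=-14; issue MUL r0<-Mul1 | r0:Mul1,r1:-2,r2:7,r3:Add1,r4:-14
c12: CDB Mul2=384; issue MUL r4<-Mul2 | r0:Mul1,r1:-2,r2:7,r3:Add1,r4:Mul2
c13: CDB Add1=-16 | r0:Mul1,r1:-2,r2:7,r3:-16,r4:Mul2
c14: - | r0:Mul1,r1:-2,r2:7,r3:-16,r4:Mul2
c15: - | r0:Mul1,r1:-2,r2:7,r3:-16,r4:Mul2
c16: - | r0:Mul1,r1:-2,r2:7,r3:-16,r4:Mul2
c17: - | r0:Mul1,r1:-2,r2:7,r3:-16,r4:Mul2
c18: CDB Mul1=-384 | r0:-384,r1:-2,r2:7,r3:-16,r4:Mul2
c19: - | r0:-384,r1:-2,r2:7,r3:-16,r4:Mul2

STATUS = TAG Mul2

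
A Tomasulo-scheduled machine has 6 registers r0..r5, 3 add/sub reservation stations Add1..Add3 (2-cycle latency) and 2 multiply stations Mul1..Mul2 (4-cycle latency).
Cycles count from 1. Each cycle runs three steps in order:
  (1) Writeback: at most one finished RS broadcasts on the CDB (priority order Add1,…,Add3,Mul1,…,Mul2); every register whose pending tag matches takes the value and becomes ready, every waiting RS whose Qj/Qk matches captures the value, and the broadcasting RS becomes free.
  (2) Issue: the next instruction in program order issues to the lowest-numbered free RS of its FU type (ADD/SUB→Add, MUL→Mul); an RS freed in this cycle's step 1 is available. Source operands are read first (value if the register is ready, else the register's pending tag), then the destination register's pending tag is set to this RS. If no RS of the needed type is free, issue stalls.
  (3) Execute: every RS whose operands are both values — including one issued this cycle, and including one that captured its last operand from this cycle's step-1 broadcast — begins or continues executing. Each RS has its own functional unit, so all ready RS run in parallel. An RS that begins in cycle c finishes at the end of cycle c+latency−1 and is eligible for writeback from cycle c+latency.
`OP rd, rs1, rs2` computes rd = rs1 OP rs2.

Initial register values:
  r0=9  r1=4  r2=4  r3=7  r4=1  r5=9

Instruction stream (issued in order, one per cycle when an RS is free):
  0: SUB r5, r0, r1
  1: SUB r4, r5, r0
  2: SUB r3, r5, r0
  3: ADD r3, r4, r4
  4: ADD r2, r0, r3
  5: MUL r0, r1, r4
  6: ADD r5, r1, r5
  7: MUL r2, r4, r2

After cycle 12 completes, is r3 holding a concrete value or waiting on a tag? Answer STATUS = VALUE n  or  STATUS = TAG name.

cycle 1: issue SUB r5<-Add1 // r0:9,r1:4,r2:4,r3:7,r4:1,r5:Add1
cycle 2: issue SUB r4<-Add2 // r0:9,r1:4,r2:4,r3:7,r4:Add2,r5:Add1
cycle 3: CDB Add1=5; issue SUB r3<-Add1 // r0:9,r1:4,r2:4,r3:Add1,r4:Add2,r5:5
cycle 4: issue ADD r3<-Add3 // r0:9,r1:4,r2:4,r3:Add3,r4:Add2,r5:5
cycle 5: CDB Add1=-4; issue ADD r2<-Add1 // r0:9,r1:4,r2:Add1,r3:Add3,r4:Add2,r5:5
cycle 6: CDB Add2=-4; issue MUL r0<-Mul1 // r0:Mul1,r1:4,r2:Add1,r3:Add3,r4:-4,r5:5
cycle 7: issue ADD r5<-Add2 // r0:Mul1,r1:4,r2:Add1,r3:Add3,r4:-4,r5:Add2
cycle 8: CDB Add3=-8; issue MUL r2<-Mul2 // r0:Mul1,r1:4,r2:Mul2,r3:-8,r4:-4,r5:Add2
cycle 9: CDB Add2=9 // r0:Mul1,r1:4,r2:Mul2,r3:-8,r4:-4,r5:9
cycle 10: CDB Add1=1 // r0:Mul1,r1:4,r2:Mul2,r3:-8,r4:-4,r5:9
cycle 11: CDB Mul1=-16 // r0:-16,r1:4,r2:Mul2,r3:-8,r4:-4,r5:9
cycle 12: - // r0:-16,r1:4,r2:Mul2,r3:-8,r4:-4,r5:9

STATUS = VALUE -8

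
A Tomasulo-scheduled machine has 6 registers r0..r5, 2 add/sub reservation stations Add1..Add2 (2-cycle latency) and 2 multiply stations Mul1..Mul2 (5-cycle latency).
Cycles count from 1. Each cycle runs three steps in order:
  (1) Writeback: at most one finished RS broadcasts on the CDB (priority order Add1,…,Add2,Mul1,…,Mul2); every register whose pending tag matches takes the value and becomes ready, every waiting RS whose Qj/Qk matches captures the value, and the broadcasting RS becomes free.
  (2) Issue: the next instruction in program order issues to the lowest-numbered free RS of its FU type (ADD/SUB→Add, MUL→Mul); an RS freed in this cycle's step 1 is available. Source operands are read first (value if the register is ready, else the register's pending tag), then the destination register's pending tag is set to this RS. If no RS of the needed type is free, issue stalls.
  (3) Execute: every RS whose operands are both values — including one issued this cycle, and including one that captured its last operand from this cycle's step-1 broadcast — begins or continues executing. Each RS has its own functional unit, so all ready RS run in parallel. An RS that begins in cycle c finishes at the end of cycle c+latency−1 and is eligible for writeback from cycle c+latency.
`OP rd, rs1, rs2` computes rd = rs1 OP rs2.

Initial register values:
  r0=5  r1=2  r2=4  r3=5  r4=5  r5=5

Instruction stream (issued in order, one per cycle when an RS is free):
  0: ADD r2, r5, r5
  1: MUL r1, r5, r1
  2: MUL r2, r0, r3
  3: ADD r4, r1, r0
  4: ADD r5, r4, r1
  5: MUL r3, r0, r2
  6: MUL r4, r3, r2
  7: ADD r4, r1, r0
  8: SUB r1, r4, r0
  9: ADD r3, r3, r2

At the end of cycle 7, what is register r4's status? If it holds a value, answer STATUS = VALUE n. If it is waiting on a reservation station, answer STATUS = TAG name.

  c1: issue ADD r2<-Add1  regs: r0:5,r1:2,r2:Add1,r3:5,r4:5,r5:5
  c2: issue MUL r1<-Mul1  regs: r0:5,r1:Mul1,r2:Add1,r3:5,r4:5,r5:5
  c3: CDB Add1=10; issue MUL r2<-Mul2  regs: r0:5,r1:Mul1,r2:Mul2,r3:5,r4:5,r5:5
  c4: issue ADD r4<-Add1  regs: r0:5,r1:Mul1,r2:Mul2,r3:5,r4:Add1,r5:5
  c5: issue ADD r5<-Add2  regs: r0:5,r1:Mul1,r2:Mul2,r3:5,r4:Add1,r5:Add2
  c6: stall  regs: r0:5,r1:Mul1,r2:Mul2,r3:5,r4:Add1,r5:Add2
  c7: CDB Mul1=10; issue MUL r3<-Mul1  regs: r0:5,r1:10,r2:Mul2,r3:Mul1,r4:Add1,r5:Add2

STATUS = TAG Add1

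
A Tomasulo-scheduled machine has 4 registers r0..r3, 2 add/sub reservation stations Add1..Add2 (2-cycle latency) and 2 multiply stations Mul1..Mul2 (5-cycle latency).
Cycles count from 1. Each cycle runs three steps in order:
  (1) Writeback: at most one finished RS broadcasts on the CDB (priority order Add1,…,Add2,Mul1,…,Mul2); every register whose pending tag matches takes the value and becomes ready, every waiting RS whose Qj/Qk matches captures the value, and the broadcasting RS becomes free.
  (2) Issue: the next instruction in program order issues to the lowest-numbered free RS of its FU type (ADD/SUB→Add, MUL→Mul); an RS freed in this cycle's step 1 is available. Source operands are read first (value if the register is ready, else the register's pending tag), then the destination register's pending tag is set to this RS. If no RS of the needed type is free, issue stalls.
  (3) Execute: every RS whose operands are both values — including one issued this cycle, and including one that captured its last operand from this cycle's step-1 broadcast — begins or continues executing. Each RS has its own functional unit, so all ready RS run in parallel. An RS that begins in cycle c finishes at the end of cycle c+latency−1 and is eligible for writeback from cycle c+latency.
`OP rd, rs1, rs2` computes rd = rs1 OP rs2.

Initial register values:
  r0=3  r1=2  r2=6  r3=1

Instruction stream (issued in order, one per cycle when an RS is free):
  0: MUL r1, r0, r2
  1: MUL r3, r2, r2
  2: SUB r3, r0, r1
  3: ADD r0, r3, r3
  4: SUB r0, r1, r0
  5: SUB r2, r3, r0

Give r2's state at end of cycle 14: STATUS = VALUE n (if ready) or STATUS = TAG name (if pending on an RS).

  c1: issue MUL r1<-Mul1  regs: r0:3,r1:Mul1,r2:6,r3:1
  c2: issue MUL r3<-Mul2  regs: r0:3,r1:Mul1,r2:6,r3:Mul2
  c3: issue SUB r3<-Add1  regs: r0:3,r1:Mul1,r2:6,r3:Add1
  c4: issue ADD r0<-Add2  regs: r0:Add2,r1:Mul1,r2:6,r3:Add1
  c5: stall  regs: r0:Add2,r1:Mul1,r2:6,r3:Add1
  c6: CDB Mul1=18; stall  regs: r0:Add2,r1:18,r2:6,r3:Add1
  c7: CDB Mul2=36; stall  regs: r0:Add2,r1:18,r2:6,r3:Add1
  c8: CDB Add1=-15; issue SUB r0<-Add1  regs: r0:Add1,r1:18,r2:6,r3:-15
  c9: stall  regs: r0:Add1,r1:18,r2:6,r3:-15
  c10: CDB Add2=-30; issue SUB r2<-Add2  regs: r0:Add1,r1:18,r2:Add2,r3:-15
  c11: -  regs: r0:Add1,r1:18,r2:Add2,r3:-15
  c12: CDB Add1=48  regs: r0:48,r1:18,r2:Add2,r3:-15
  c13: -  regs: r0:48,r1:18,r2:Add2,r3:-15
  c14: CDB Add2=-63  regs: r0:48,r1:18,r2:-63,r3:-15

STATUS = VALUE -63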